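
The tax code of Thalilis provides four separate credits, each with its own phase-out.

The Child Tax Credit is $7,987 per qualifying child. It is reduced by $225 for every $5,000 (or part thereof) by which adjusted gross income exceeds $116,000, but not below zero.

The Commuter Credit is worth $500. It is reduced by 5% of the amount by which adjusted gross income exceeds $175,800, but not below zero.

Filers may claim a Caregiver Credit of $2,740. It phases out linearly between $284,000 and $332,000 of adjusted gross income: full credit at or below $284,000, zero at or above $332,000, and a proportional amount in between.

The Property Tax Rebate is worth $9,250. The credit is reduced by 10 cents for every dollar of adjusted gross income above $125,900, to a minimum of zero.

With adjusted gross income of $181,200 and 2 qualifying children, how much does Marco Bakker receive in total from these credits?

$19,514

Child Tax Credit: base = 2 × $7,987 = $15,974. income exceeds $116,000 by $65,200, which is 14 full-or-partial $5,000 increments; reduction = 14 × $225 = $3,150, leaving $12,824.
Commuter Credit: 5% of the $5,400 excess over $175,800 is $270; credit = $500 − $270 = $230.
Caregiver Credit: $181,200 is at or below the $284,000 threshold, so the full $2,740 applies.
Property Tax Rebate: 10% of the $55,300 excess over $125,900 is $5,530; credit = $9,250 − $5,530 = $3,720.
Total: $12,824 + $230 + $2,740 + $3,720 = $19,514.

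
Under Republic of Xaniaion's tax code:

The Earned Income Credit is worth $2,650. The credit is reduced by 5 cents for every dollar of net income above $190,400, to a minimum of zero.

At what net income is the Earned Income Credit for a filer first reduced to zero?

$243,400

The credit falls by 5% of each dollar above $190,400, so it reaches zero when the excess is $2,650 / 5% = $53,000: income = $190,400 + $53,000 = $243,400.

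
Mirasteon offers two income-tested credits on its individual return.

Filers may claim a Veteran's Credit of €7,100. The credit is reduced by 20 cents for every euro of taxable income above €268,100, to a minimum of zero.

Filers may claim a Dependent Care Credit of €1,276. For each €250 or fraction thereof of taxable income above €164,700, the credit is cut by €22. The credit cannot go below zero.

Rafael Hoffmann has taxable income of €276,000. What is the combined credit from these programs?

€5,520

Veteran's Credit: 20% of the €7,900 excess over €268,100 is €1,580; credit = €7,100 − €1,580 = €5,520.
Dependent Care Credit: income exceeds €164,700 by €111,300 → 446 increments × €22 = €9,812 ≥ base, so the credit is €0.
Total: €5,520 + €0 = €5,520.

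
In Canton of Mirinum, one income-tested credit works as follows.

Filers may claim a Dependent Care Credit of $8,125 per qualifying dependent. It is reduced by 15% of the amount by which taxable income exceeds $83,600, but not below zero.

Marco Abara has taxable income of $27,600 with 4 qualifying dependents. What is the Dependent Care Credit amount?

Dependent Care Credit: base = 4 × $8,125 = $32,500. $27,600 is at or below the $83,600 threshold, so the full $32,500 applies.

$32,500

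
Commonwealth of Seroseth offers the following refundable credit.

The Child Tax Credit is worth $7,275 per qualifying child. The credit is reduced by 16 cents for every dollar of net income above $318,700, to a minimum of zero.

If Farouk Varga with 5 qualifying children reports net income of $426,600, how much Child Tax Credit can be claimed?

Child Tax Credit: base = 5 × $7,275 = $36,375. 16% of the $107,900 excess over $318,700 is $17,264; credit = $36,375 − $17,264 = $19,111.

$19,111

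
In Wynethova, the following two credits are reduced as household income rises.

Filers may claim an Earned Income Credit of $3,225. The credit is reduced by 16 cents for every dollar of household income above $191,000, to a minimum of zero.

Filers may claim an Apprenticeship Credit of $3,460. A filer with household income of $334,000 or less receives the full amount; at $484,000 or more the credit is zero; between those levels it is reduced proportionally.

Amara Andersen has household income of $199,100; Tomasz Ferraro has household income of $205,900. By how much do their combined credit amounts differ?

Amara ($199,100): Earned Income Credit: 16% of the $8,100 excess over $191,000 is $1,296; credit = $3,225 − $1,296 = $1,929. Apprenticeship Credit: $199,100 is at or below the $334,000 threshold, so the full $3,460 applies. total $1,929 + $3,460 = $5,389
Tomasz ($205,900): Earned Income Credit: 16% of the $14,900 excess over $191,000 is $2,384; credit = $3,225 − $2,384 = $841. Apprenticeship Credit: $205,900 is at or below the $334,000 threshold, so the full $3,460 applies. total $841 + $3,460 = $4,301
Difference: |$5,389 − $4,301| = $1,088.

$1,088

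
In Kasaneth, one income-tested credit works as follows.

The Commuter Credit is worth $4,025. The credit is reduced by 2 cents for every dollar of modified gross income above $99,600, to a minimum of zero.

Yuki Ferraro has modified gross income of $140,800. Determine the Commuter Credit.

Commuter Credit: 2% of the $41,200 excess over $99,600 is $824; credit = $4,025 − $824 = $3,201.

$3,201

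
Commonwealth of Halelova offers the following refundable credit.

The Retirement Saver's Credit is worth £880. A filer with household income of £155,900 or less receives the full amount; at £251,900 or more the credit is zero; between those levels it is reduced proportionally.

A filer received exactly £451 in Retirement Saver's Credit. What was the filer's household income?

£202,700

£451 is 451/880 of the full £880, so 429/880 of the £96,000 range has been used: income = £155,900 + £96,000 × 429/880 = £202,700.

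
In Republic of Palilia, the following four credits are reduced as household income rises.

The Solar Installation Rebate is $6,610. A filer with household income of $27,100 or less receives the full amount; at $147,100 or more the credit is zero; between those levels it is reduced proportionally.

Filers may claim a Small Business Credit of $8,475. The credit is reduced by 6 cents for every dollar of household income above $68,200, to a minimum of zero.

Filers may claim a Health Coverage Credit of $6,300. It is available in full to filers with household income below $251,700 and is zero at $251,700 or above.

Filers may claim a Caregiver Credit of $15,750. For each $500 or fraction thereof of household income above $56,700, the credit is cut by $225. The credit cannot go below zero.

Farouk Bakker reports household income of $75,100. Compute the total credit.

Solar Installation Rebate: $75,100 is $48,000 into a $120,000 phase-out range, leaving 72,000/120,000 of the credit: $6,610 × 72,000/120,000 = $3,966.
Small Business Credit: 6% of the $6,900 excess over $68,200 is $414; credit = $8,475 − $414 = $8,061.
Health Coverage Credit: $75,100 is below the $251,700 cutoff, so the full $6,300 applies.
Caregiver Credit: income exceeds $56,700 by $18,400, which is 37 full-or-partial $500 increments; reduction = 37 × $225 = $8,325, leaving $7,425.
Total: $3,966 + $8,061 + $6,300 + $7,425 = $25,752.

$25,752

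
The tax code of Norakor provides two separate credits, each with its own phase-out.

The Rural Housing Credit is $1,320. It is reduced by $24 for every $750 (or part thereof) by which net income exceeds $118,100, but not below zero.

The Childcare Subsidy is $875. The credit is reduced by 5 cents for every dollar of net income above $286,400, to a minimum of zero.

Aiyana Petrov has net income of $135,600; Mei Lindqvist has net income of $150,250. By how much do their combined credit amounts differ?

Aiyana ($135,600): Rural Housing Credit: income exceeds $118,100 by $17,500, which is 24 full-or-partial $750 increments; reduction = 24 × $24 = $576, leaving $744. Childcare Subsidy: $135,600 is at or below the $286,400 threshold, so the full $875 applies. total $744 + $875 = $1,619
Mei ($150,250): Rural Housing Credit: income exceeds $118,100 by $32,150, which is 43 full-or-partial $750 increments; reduction = 43 × $24 = $1,032, leaving $288. Childcare Subsidy: $150,250 is at or below the $286,400 threshold, so the full $875 applies. total $288 + $875 = $1,163
Difference: |$1,619 − $1,163| = $456.

$456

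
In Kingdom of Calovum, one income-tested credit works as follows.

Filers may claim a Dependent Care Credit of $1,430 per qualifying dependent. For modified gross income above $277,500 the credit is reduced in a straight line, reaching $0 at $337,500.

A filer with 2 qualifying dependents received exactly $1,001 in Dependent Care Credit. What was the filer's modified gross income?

$316,500

Full credit = 2 × $1,430 = $2,860.
$1,001 is 1,001/2,860 of the full $2,860, so 1,859/2,860 of the $60,000 range has been used: income = $277,500 + $60,000 × 1,859/2,860 = $316,500.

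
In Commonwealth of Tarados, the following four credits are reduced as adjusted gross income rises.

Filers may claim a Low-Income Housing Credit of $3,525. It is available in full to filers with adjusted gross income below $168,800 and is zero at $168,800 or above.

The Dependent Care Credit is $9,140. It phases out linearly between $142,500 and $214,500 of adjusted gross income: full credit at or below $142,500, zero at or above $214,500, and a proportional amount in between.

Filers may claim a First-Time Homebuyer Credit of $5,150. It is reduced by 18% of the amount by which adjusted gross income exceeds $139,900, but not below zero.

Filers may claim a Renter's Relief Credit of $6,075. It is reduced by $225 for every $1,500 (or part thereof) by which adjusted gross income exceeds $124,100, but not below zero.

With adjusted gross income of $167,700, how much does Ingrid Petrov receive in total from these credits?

$9,612

Low-Income Housing Credit: $167,700 is below the $168,800 cutoff, so the full $3,525 applies.
Dependent Care Credit: $167,700 is $25,200 into a $72,000 phase-out range, leaving 46,800/72,000 of the credit: $9,140 × 46,800/72,000 = $5,941.
First-Time Homebuyer Credit: 18% of the $27,800 excess over $139,900 is $5,004; credit = $5,150 − $5,004 = $146.
Renter's Relief Credit: income exceeds $124,100 by $43,600 → 30 increments × $225 = $6,750 ≥ base, so the credit is $0.
Total: $3,525 + $5,941 + $146 + $0 = $9,612.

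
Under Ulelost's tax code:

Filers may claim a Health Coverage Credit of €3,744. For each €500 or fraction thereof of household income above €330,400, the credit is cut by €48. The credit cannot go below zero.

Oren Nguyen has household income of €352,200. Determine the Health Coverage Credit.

Health Coverage Credit: income exceeds €330,400 by €21,800, which is 44 full-or-partial €500 increments; reduction = 44 × €48 = €2,112, leaving €1,632.

€1,632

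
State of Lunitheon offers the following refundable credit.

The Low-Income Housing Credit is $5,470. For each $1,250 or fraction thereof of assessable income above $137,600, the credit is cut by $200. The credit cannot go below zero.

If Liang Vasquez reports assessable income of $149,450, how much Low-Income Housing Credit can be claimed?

Low-Income Housing Credit: income exceeds $137,600 by $11,850, which is 10 full-or-partial $1,250 increments; reduction = 10 × $200 = $2,000, leaving $3,470.

$3,470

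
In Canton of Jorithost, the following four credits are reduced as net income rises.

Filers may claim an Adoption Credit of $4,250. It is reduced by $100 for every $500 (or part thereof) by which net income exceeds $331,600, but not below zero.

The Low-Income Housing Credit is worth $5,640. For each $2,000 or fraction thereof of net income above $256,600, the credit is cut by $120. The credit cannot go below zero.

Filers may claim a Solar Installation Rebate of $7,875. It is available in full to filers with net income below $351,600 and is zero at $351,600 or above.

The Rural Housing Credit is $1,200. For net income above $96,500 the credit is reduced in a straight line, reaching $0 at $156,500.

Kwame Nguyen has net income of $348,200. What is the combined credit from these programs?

$8,845

Adoption Credit: income exceeds $331,600 by $16,600, which is 34 full-or-partial $500 increments; reduction = 34 × $100 = $3,400, leaving $850.
Low-Income Housing Credit: income exceeds $256,600 by $91,600, which is 46 full-or-partial $2,000 increments; reduction = 46 × $120 = $5,520, leaving $120.
Solar Installation Rebate: $348,200 is below the $351,600 cutoff, so the full $7,875 applies.
Rural Housing Credit: $348,200 is at or above $156,500, so the credit is $0.
Total: $850 + $120 + $7,875 + $0 = $8,845.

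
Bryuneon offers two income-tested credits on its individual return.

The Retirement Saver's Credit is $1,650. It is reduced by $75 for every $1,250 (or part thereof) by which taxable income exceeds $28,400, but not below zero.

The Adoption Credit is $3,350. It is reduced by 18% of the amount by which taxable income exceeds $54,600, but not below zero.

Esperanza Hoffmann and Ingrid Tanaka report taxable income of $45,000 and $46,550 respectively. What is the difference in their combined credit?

$75

Esperanza ($45,000): Retirement Saver's Credit: income exceeds $28,400 by $16,600, which is 14 full-or-partial $1,250 increments; reduction = 14 × $75 = $1,050, leaving $600. Adoption Credit: $45,000 is at or below the $54,600 threshold, so the full $3,350 applies. total $600 + $3,350 = $3,950
Ingrid ($46,550): Retirement Saver's Credit: income exceeds $28,400 by $18,150, which is 15 full-or-partial $1,250 increments; reduction = 15 × $75 = $1,125, leaving $525. Adoption Credit: $46,550 is at or below the $54,600 threshold, so the full $3,350 applies. total $525 + $3,350 = $3,875
Difference: |$3,950 − $3,875| = $75.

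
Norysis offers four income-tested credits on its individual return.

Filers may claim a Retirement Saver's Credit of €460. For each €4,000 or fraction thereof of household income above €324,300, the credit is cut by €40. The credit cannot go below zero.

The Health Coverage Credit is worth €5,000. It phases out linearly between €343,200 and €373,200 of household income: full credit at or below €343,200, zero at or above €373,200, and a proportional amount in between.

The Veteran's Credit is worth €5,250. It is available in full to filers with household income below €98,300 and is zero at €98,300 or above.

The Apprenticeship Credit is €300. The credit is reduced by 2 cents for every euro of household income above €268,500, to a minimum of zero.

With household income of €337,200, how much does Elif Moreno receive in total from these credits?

€5,300

Retirement Saver's Credit: income exceeds €324,300 by €12,900, which is 4 full-or-partial €4,000 increments; reduction = 4 × €40 = €160, leaving €300.
Health Coverage Credit: €337,200 is at or below the €343,200 threshold, so the full €5,000 applies.
Veteran's Credit: €337,200 meets or exceeds the €98,300 cutoff, so the credit is €0.
Apprenticeship Credit: 2% of the €68,700 excess over €268,500 is €1,374 ≥ base, so the credit is €0.
Total: €300 + €5,000 + €0 + €0 = €5,300.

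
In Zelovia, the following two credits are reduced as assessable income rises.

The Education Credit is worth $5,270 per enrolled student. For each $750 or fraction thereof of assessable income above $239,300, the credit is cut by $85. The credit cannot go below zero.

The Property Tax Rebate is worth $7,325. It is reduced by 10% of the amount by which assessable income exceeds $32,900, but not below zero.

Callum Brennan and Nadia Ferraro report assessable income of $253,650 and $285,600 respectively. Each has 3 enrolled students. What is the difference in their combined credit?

$3,570

Callum ($253,650): Education Credit: base = 3 × $5,270 = $15,810. income exceeds $239,300 by $14,350, which is 20 full-or-partial $750 increments; reduction = 20 × $85 = $1,700, leaving $14,110. Property Tax Rebate: 10% of the $220,750 excess over $32,900 is $22,075 ≥ base, so the credit is $0. total $14,110 + $0 = $14,110
Nadia ($285,600): Education Credit: base = 3 × $5,270 = $15,810. income exceeds $239,300 by $46,300, which is 62 full-or-partial $750 increments; reduction = 62 × $85 = $5,270, leaving $10,540. Property Tax Rebate: 10% of the $252,700 excess over $32,900 is $25,270 ≥ base, so the credit is $0. total $10,540 + $0 = $10,540
Difference: |$14,110 − $10,540| = $3,570.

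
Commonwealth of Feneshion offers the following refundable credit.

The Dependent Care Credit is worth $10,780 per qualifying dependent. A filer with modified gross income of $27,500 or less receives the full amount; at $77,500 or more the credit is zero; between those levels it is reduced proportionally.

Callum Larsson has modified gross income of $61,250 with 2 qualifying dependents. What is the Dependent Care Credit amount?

$7,007

Dependent Care Credit: base = 2 × $10,780 = $21,560. $61,250 is $33,750 into a $50,000 phase-out range, leaving 16,250/50,000 of the credit: $21,560 × 16,250/50,000 = $7,007.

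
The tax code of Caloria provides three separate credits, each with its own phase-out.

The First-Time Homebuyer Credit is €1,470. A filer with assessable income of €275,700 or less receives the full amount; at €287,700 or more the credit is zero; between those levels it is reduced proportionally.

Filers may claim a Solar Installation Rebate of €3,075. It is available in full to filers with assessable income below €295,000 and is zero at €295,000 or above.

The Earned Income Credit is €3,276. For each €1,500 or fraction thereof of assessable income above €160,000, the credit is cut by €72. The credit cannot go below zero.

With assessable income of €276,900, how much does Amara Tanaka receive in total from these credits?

€4,398

First-Time Homebuyer Credit: €276,900 is €1,200 into a €12,000 phase-out range, leaving 10,800/12,000 of the credit: €1,470 × 10,800/12,000 = €1,323.
Solar Installation Rebate: €276,900 is below the €295,000 cutoff, so the full €3,075 applies.
Earned Income Credit: income exceeds €160,000 by €116,900 → 78 increments × €72 = €5,616 ≥ base, so the credit is €0.
Total: €1,323 + €3,075 + €0 = €4,398.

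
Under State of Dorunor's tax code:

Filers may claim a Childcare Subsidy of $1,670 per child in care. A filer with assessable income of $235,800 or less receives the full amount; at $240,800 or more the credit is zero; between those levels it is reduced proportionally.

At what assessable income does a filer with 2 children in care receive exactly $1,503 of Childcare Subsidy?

$238,550

Full credit = 2 × $1,670 = $3,340.
$1,503 is 1,503/3,340 of the full $3,340, so 1,837/3,340 of the $5,000 range has been used: income = $235,800 + $5,000 × 1,837/3,340 = $238,550.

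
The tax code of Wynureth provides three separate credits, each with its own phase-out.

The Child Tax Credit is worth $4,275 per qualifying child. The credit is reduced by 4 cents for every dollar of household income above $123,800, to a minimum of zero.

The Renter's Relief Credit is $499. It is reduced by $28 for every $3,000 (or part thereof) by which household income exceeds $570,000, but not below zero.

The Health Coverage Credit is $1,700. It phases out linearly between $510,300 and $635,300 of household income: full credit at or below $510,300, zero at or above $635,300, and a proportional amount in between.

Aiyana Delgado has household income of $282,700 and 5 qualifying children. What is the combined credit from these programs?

$17,218

Child Tax Credit: base = 5 × $4,275 = $21,375. 4% of the $158,900 excess over $123,800 is $6,356; credit = $21,375 − $6,356 = $15,019.
Renter's Relief Credit: $282,700 is at or below the $570,000 threshold, so the full $499 applies.
Health Coverage Credit: $282,700 is at or below the $510,300 threshold, so the full $1,700 applies.
Total: $15,019 + $499 + $1,700 = $17,218.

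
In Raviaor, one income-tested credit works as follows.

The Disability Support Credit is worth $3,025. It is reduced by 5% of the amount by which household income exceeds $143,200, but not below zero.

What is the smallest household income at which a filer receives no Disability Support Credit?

$203,700

The credit falls by 5% of each dollar above $143,200, so it reaches zero when the excess is $3,025 / 5% = $60,500: income = $143,200 + $60,500 = $203,700.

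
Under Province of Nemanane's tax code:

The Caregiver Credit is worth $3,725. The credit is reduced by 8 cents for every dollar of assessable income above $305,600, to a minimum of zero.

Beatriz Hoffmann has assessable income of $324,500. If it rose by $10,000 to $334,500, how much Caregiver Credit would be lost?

$800

At $324,500 — 8% of the $18,900 excess over $305,600 is $1,512; credit = $3,725 − $1,512 = $2,213.
At $334,500 — 8% of the $28,900 excess over $305,600 is $2,312; credit = $3,725 − $2,312 = $1,413.
Lost: $2,213 − $1,413 = $800.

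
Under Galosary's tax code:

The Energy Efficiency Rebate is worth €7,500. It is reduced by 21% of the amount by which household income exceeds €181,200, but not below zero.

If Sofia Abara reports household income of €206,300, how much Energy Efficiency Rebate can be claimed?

€2,229

Energy Efficiency Rebate: 21% of the €25,100 excess over €181,200 is €5,271; credit = €7,500 − €5,271 = €2,229.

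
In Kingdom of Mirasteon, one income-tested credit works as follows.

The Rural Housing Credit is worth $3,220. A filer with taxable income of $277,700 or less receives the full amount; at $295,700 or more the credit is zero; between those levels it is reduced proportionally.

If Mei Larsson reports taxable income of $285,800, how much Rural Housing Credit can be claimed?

Rural Housing Credit: $285,800 is $8,100 into a $18,000 phase-out range, leaving 9,900/18,000 of the credit: $3,220 × 9,900/18,000 = $1,771.

$1,771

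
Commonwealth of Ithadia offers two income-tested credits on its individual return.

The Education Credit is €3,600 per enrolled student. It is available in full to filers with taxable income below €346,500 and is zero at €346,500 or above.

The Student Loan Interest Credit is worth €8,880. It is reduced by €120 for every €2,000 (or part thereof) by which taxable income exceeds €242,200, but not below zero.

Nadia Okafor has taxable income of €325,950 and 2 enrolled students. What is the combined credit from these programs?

Education Credit: base = 2 × €3,600 = €7,200. €325,950 is below the €346,500 cutoff, so the full €7,200 applies.
Student Loan Interest Credit: income exceeds €242,200 by €83,750, which is 42 full-or-partial €2,000 increments; reduction = 42 × €120 = €5,040, leaving €3,840.
Total: €7,200 + €3,840 = €11,040.

€11,040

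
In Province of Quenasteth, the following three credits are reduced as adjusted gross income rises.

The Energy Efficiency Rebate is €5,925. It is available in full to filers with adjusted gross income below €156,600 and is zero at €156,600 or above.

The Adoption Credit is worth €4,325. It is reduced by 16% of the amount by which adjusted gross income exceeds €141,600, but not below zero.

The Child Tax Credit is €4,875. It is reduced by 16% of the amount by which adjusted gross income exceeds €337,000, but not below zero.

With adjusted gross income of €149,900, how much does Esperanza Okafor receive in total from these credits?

€13,797

Energy Efficiency Rebate: €149,900 is below the €156,600 cutoff, so the full €5,925 applies.
Adoption Credit: 16% of the €8,300 excess over €141,600 is €1,328; credit = €4,325 − €1,328 = €2,997.
Child Tax Credit: €149,900 is at or below the €337,000 threshold, so the full €4,875 applies.
Total: €5,925 + €2,997 + €4,875 = €13,797.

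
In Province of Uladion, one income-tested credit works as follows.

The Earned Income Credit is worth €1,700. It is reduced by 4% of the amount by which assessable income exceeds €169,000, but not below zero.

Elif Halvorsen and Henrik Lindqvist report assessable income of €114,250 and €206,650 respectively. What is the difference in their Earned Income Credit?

Elif (€114,250): Earned Income Credit: €114,250 is at or below the €169,000 threshold, so the full €1,700 applies.
Henrik (€206,650): Earned Income Credit: 4% of the €37,650 excess over €169,000 is €1,506; credit = €1,700 − €1,506 = €194.
Difference: |€1,700 − €194| = €1,506.

€1,506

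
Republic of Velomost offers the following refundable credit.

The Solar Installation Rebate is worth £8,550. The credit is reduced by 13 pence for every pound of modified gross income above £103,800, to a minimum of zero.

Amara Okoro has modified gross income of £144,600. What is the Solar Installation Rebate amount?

£3,246

Solar Installation Rebate: 13% of the £40,800 excess over £103,800 is £5,304; credit = £8,550 − £5,304 = £3,246.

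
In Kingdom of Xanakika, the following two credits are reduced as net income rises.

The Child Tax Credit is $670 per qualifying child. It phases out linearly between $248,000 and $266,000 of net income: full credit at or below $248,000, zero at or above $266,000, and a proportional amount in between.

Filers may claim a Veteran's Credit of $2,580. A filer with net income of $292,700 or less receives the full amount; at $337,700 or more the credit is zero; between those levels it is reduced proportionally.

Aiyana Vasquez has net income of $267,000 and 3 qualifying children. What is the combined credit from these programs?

$2,580

Child Tax Credit: base = 3 × $670 = $2,010. $267,000 is at or above $266,000, so the credit is $0.
Veteran's Credit: $267,000 is at or below the $292,700 threshold, so the full $2,580 applies.
Total: $0 + $2,580 = $2,580.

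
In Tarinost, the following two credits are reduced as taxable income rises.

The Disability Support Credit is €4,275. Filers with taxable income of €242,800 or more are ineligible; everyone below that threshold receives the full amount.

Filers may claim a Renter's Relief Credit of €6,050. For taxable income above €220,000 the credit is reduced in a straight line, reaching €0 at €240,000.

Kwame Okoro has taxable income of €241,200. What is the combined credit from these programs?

Disability Support Credit: €241,200 is below the €242,800 cutoff, so the full €4,275 applies.
Renter's Relief Credit: €241,200 is at or above €240,000, so the credit is €0.
Total: €4,275 + €0 = €4,275.

€4,275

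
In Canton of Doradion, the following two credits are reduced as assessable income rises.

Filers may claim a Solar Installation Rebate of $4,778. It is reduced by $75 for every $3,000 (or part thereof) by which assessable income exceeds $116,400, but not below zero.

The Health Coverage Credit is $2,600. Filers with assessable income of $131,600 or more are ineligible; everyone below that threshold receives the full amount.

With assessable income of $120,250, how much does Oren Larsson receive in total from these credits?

Solar Installation Rebate: income exceeds $116,400 by $3,850, which is 2 full-or-partial $3,000 increments; reduction = 2 × $75 = $150, leaving $4,628.
Health Coverage Credit: $120,250 is below the $131,600 cutoff, so the full $2,600 applies.
Total: $4,628 + $2,600 = $7,228.

$7,228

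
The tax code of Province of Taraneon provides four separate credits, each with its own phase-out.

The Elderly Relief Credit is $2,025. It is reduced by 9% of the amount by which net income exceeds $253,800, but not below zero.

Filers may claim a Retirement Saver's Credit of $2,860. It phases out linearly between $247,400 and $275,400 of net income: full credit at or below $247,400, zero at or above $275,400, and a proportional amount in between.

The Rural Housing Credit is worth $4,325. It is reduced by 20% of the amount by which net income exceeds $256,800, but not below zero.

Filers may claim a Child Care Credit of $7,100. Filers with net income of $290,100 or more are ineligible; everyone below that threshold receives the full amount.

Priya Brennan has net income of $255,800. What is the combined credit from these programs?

Elderly Relief Credit: 9% of the $2,000 excess over $253,800 is $180; credit = $2,025 − $180 = $1,845.
Retirement Saver's Credit: $255,800 is $8,400 into a $28,000 phase-out range, leaving 19,600/28,000 of the credit: $2,860 × 19,600/28,000 = $2,002.
Rural Housing Credit: $255,800 is at or below the $256,800 threshold, so the full $4,325 applies.
Child Care Credit: $255,800 is below the $290,100 cutoff, so the full $7,100 applies.
Total: $1,845 + $2,002 + $4,325 + $7,100 = $15,272.

$15,272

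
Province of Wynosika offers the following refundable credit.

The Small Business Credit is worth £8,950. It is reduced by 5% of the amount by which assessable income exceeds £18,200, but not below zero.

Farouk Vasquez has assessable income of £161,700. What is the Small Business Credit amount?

£1,775

Small Business Credit: 5% of the £143,500 excess over £18,200 is £7,175; credit = £8,950 − £7,175 = £1,775.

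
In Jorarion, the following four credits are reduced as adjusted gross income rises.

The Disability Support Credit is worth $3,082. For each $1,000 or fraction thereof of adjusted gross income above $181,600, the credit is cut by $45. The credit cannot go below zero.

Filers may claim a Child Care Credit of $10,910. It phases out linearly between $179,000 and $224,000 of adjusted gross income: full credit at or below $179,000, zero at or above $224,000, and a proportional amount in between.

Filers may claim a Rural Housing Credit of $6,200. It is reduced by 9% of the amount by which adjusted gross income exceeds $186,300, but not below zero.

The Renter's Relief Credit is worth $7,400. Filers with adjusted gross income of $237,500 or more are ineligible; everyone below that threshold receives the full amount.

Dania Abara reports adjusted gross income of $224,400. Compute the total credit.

$11,318

Disability Support Credit: income exceeds $181,600 by $42,800, which is 43 full-or-partial $1,000 increments; reduction = 43 × $45 = $1,935, leaving $1,147.
Child Care Credit: $224,400 is at or above $224,000, so the credit is $0.
Rural Housing Credit: 9% of the $38,100 excess over $186,300 is $3,429; credit = $6,200 − $3,429 = $2,771.
Renter's Relief Credit: $224,400 is below the $237,500 cutoff, so the full $7,400 applies.
Total: $1,147 + $0 + $2,771 + $7,400 = $11,318.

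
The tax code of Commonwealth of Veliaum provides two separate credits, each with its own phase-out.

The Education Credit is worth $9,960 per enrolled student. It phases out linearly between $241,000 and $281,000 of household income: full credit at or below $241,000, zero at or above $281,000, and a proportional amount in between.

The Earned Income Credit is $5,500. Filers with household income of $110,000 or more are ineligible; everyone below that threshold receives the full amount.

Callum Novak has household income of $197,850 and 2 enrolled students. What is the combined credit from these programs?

Education Credit: base = 2 × $9,960 = $19,920. $197,850 is at or below the $241,000 threshold, so the full $19,920 applies.
Earned Income Credit: $197,850 meets or exceeds the $110,000 cutoff, so the credit is $0.
Total: $19,920 + $0 = $19,920.

$19,920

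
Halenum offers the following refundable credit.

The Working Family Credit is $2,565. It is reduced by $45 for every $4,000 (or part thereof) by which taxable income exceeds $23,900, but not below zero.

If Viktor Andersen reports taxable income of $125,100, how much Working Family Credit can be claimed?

$1,395

Working Family Credit: income exceeds $23,900 by $101,200, which is 26 full-or-partial $4,000 increments; reduction = 26 × $45 = $1,170, leaving $1,395.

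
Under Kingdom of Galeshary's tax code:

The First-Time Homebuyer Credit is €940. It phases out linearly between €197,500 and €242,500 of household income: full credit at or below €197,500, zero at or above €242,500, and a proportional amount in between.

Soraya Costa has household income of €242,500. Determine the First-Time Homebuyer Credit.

First-Time Homebuyer Credit: €242,500 is at or above €242,500, so the credit is €0.

€0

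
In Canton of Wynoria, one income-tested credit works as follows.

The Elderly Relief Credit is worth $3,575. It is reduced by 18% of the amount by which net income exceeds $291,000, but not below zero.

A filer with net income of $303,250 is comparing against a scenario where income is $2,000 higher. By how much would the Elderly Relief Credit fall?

At $303,250 — 18% of the $12,250 excess over $291,000 is $2,205; credit = $3,575 − $2,205 = $1,370.
At $305,250 — 18% of the $14,250 excess over $291,000 is $2,565; credit = $3,575 − $2,565 = $1,010.
Lost: $1,370 − $1,010 = $360.

$360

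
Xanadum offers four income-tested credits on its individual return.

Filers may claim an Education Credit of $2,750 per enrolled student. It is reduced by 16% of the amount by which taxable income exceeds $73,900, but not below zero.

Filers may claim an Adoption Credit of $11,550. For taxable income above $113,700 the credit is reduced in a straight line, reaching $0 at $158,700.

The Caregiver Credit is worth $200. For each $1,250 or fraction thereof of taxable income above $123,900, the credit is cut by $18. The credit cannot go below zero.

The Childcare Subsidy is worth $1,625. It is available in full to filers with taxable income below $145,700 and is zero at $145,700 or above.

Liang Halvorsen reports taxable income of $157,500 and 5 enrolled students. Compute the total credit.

$682

Education Credit: base = 5 × $2,750 = $13,750. 16% of the $83,600 excess over $73,900 is $13,376; credit = $13,750 − $13,376 = $374.
Adoption Credit: $157,500 is $43,800 into a $45,000 phase-out range, leaving 1,200/45,000 of the credit: $11,550 × 1,200/45,000 = $308.
Caregiver Credit: income exceeds $123,900 by $33,600 → 27 increments × $18 = $486 ≥ base, so the credit is $0.
Childcare Subsidy: $157,500 meets or exceeds the $145,700 cutoff, so the credit is $0.
Total: $374 + $308 + $0 + $0 = $682.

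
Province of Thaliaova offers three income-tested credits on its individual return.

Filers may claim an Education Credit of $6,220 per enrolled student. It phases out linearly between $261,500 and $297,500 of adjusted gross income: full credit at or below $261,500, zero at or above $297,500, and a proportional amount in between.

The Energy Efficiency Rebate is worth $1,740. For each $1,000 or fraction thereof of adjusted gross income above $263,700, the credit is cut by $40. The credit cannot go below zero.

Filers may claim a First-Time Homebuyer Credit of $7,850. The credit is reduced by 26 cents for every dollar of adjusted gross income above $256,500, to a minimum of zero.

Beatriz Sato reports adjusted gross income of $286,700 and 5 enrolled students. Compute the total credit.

$10,150

Education Credit: base = 5 × $6,220 = $31,100. $286,700 is $25,200 into a $36,000 phase-out range, leaving 10,800/36,000 of the credit: $31,100 × 10,800/36,000 = $9,330.
Energy Efficiency Rebate: income exceeds $263,700 by $23,000, which is 23 full-or-partial $1,000 increments; reduction = 23 × $40 = $920, leaving $820.
First-Time Homebuyer Credit: 26% of the $30,200 excess over $256,500 is $7,852 ≥ base, so the credit is $0.
Total: $9,330 + $820 + $0 = $10,150.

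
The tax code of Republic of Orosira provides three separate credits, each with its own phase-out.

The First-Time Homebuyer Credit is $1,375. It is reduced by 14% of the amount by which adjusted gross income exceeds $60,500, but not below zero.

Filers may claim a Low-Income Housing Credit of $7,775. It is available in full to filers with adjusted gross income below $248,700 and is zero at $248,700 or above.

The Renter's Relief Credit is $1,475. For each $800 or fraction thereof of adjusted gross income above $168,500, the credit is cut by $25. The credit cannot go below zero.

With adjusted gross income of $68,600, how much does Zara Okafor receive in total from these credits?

First-Time Homebuyer Credit: 14% of the $8,100 excess over $60,500 is $1,134; credit = $1,375 − $1,134 = $241.
Low-Income Housing Credit: $68,600 is below the $248,700 cutoff, so the full $7,775 applies.
Renter's Relief Credit: $68,600 is at or below the $168,500 threshold, so the full $1,475 applies.
Total: $241 + $7,775 + $1,475 = $9,491.

$9,491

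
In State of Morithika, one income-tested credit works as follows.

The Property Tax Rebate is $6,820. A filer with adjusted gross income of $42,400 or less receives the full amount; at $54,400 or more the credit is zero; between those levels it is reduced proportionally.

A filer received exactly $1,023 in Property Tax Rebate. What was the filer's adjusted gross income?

$1,023 is 1,023/6,820 of the full $6,820, so 5,797/6,820 of the $12,000 range has been used: income = $42,400 + $12,000 × 5,797/6,820 = $52,600.

$52,600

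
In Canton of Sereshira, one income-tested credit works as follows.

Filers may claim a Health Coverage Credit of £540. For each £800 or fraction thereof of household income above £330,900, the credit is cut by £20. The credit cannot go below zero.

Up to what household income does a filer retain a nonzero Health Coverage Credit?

£351,700

After 26 increments the reduction is 26 × £20 = £520, leaving £20; one more increment wipes it out. Increment 26 ends at excess 26 × £800 = £20,800, so the highest qualifying income is £330,900 + £20,800 = £351,700.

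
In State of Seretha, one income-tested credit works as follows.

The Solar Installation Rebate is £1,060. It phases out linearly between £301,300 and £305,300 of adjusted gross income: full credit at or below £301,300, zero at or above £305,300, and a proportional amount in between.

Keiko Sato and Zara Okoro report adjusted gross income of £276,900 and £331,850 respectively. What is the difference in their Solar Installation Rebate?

£1,060

Keiko (£276,900): Solar Installation Rebate: £276,900 is at or below the £301,300 threshold, so the full £1,060 applies.
Zara (£331,850): Solar Installation Rebate: £331,850 is at or above £305,300, so the credit is £0.
Difference: |£1,060 − £0| = £1,060.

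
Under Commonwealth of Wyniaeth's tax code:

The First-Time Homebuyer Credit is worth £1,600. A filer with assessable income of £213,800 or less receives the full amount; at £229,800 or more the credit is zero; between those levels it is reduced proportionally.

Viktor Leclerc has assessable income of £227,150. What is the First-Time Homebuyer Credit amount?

£265

First-Time Homebuyer Credit: £227,150 is £13,350 into a £16,000 phase-out range, leaving 2,650/16,000 of the credit: £1,600 × 2,650/16,000 = £265.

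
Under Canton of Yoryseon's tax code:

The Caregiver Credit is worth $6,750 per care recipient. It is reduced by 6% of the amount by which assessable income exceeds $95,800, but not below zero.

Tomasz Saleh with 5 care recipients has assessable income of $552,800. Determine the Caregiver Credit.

$6,330

Caregiver Credit: base = 5 × $6,750 = $33,750. 6% of the $457,000 excess over $95,800 is $27,420; credit = $33,750 − $27,420 = $6,330.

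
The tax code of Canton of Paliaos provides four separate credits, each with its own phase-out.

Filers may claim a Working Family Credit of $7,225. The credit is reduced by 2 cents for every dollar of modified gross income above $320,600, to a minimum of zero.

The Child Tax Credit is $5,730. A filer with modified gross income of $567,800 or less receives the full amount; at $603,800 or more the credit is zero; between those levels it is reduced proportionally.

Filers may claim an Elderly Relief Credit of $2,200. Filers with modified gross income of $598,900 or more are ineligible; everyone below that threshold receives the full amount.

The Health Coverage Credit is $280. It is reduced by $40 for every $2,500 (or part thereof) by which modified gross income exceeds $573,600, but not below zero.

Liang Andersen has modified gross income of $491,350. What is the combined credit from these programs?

$12,020

Working Family Credit: 2% of the $170,750 excess over $320,600 is $3,415; credit = $7,225 − $3,415 = $3,810.
Child Tax Credit: $491,350 is at or below the $567,800 threshold, so the full $5,730 applies.
Elderly Relief Credit: $491,350 is below the $598,900 cutoff, so the full $2,200 applies.
Health Coverage Credit: $491,350 is at or below the $573,600 threshold, so the full $280 applies.
Total: $3,810 + $5,730 + $2,200 + $280 = $12,020.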